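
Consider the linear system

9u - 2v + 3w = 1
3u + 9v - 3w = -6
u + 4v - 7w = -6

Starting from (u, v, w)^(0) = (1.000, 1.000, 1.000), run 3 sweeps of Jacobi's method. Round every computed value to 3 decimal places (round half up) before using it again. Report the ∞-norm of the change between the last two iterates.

0.482

Iteration 1:
  u = (1 - (-2)·1.000 - (3)·1.000) / (9) = 0.000
  v = (-6 - (3)·1.000 - (-3)·1.000) / (9) = -0.667
  w = (-6 - (1)·1.000 - (4)·1.000) / (-7) = 1.571
Iteration 2:
  u = (1 - (-2)·-0.667 - (3)·1.571) / (9) = -0.561
  v = (-6 - (3)·0.000 - (-3)·1.571) / (9) = -0.143
  w = (-6 - (1)·0.000 - (4)·-0.667) / (-7) = 0.476
Iteration 3:
  u = (1 - (-2)·-0.143 - (3)·0.476) / (9) = -0.079
  v = (-6 - (3)·-0.561 - (-3)·0.476) / (9) = -0.321
  w = (-6 - (1)·-0.561 - (4)·-0.143) / (-7) = 0.695
Change: (0.482, -0.178, 0.219) → max |·| = 0.482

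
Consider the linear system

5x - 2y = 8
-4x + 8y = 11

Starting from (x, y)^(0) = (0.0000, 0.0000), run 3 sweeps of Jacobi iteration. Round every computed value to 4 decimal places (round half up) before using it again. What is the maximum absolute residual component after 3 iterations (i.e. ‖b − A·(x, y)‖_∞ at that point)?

Iteration 1:
  x = (8 - (-2)·0.0000) / (5) = 1.6000
  y = (11 - (-4)·0.0000) / (8) = 1.3750
Iteration 2:
  x = (8 - (-2)·1.3750) / (5) = 2.1500
  y = (11 - (-4)·1.6000) / (8) = 2.1750
Iteration 3:
  x = (8 - (-2)·2.1750) / (5) = 2.4700
  y = (11 - (-4)·2.1500) / (8) = 2.4500
Residual b − A·x = (0.5500, 1.2800); ∞-norm = 1.2800

1.2800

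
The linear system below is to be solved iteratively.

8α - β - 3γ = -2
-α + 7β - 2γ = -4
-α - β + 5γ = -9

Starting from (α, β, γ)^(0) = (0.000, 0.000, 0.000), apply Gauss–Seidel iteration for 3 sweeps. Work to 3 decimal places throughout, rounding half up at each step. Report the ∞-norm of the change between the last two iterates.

0.197

Iteration 1:
  α = (-2 - (-1)·0.000 - (-3)·0.000) / (8) = -0.250
  β = (-4 - (-1)·-0.250 - (-2)·0.000) / (7) = -0.607
  γ = (-9 - (-1)·-0.250 - (-1)·-0.607) / (5) = -1.971
Iteration 2:
  α = (-2 - (-1)·-0.607 - (-3)·-1.971) / (8) = -1.065
  β = (-4 - (-1)·-1.065 - (-2)·-1.971) / (7) = -1.287
  γ = (-9 - (-1)·-1.065 - (-1)·-1.287) / (5) = -2.270
Iteration 3:
  α = (-2 - (-1)·-1.287 - (-3)·-2.270) / (8) = -1.262
  β = (-4 - (-1)·-1.262 - (-2)·-2.270) / (7) = -1.400
  γ = (-9 - (-1)·-1.262 - (-1)·-1.400) / (5) = -2.332
Change: (-0.197, -0.113, -0.062) → max |·| = 0.197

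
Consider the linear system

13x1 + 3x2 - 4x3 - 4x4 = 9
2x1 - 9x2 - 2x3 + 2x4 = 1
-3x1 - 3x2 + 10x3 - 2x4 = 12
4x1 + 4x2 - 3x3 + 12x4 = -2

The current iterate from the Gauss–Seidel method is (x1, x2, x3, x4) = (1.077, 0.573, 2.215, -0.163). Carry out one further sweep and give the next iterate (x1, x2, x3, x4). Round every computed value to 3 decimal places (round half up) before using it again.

(1.191, -0.375, 1.412, -0.086)

One sweep:
  x1 = (9 - (3)·0.573 - (-4)·2.215 - (-4)·-0.163) / (13) = 1.191
  x2 = (1 - (2)·1.191 - (-2)·2.215 - (2)·-0.163) / (-9) = -0.375
  x3 = (12 - (-3)·1.191 - (-3)·-0.375 - (-2)·-0.163) / (10) = 1.412
  x4 = (-2 - (4)·1.191 - (4)·-0.375 - (-3)·1.412) / (12) = -0.086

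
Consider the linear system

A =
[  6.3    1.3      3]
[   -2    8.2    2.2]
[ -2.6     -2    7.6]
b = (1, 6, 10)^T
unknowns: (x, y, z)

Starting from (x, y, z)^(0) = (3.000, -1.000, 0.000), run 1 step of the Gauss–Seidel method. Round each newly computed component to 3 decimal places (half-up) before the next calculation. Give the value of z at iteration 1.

Iteration 1:
  x = (1 - (1.3)·-1.000 - (3)·0.000) / (6.3) = 0.365
  y = (6 - (-2)·0.365 - (2.2)·0.000) / (8.2) = 0.821
  z = (10 - (-2.6)·0.365 - (-2)·0.821) / (7.6) = 1.657

1.657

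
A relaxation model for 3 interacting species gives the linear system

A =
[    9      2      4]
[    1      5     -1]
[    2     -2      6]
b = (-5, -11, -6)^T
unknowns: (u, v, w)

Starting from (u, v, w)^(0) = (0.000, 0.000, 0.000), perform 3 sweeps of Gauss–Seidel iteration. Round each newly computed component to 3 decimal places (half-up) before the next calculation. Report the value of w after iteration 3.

-2.249

Iteration 1:
  u = (-5 - (2)·0.000 - (4)·0.000) / (9) = -0.556
  v = (-11 - (1)·-0.556 - (-1)·0.000) / (5) = -2.089
  w = (-6 - (2)·-0.556 - (-2)·-2.089) / (6) = -1.511
Iteration 2:
  u = (-5 - (2)·-2.089 - (4)·-1.511) / (9) = 0.580
  v = (-11 - (1)·0.580 - (-1)·-1.511) / (5) = -2.618
  w = (-6 - (2)·0.580 - (-2)·-2.618) / (6) = -2.066
Iteration 3:
  u = (-5 - (2)·-2.618 - (4)·-2.066) / (9) = 0.944
  v = (-11 - (1)·0.944 - (-1)·-2.066) / (5) = -2.802
  w = (-6 - (2)·0.944 - (-2)·-2.802) / (6) = -2.249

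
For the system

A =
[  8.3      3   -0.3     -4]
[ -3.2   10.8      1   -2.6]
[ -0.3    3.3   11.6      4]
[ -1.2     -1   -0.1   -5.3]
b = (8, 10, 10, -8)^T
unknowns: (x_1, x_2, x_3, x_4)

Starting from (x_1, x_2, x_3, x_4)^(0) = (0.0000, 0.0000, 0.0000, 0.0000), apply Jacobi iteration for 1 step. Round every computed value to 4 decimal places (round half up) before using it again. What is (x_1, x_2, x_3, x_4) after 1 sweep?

(0.9639, 0.9259, 0.8621, 1.5094)

Iteration 1:
  x_1 = (8 - (3)·0.0000 - (-0.3)·0.0000 - (-4)·0.0000) / (8.3) = 0.9639
  x_2 = (10 - (-3.2)·0.0000 - (1)·0.0000 - (-2.6)·0.0000) / (10.8) = 0.9259
  x_3 = (10 - (-0.3)·0.0000 - (3.3)·0.0000 - (4)·0.0000) / (11.6) = 0.8621
  x_4 = (-8 - (-1.2)·0.0000 - (-1)·0.0000 - (-0.1)·0.0000) / (-5.3) = 1.5094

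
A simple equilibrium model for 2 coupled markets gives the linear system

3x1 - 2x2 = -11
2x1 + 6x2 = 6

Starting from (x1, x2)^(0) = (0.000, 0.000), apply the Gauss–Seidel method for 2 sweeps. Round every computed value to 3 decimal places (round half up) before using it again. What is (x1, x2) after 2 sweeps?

Iteration 1:
  x1 = (-11 - (-2)·0.000) / (3) = -3.667
  x2 = (6 - (2)·-3.667) / (6) = 2.222
Iteration 2:
  x1 = (-11 - (-2)·2.222) / (3) = -2.185
  x2 = (6 - (2)·-2.185) / (6) = 1.728

(-2.185, 1.728)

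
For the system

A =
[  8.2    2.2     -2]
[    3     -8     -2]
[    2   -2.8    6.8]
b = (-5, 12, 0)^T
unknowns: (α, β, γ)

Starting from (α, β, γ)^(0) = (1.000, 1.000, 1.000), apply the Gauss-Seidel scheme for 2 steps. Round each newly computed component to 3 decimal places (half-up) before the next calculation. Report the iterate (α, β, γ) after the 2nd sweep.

Iteration 1:
  α = (-5 - (2.2)·1.000 - (-2)·1.000) / (8.2) = -0.634
  β = (12 - (3)·-0.634 - (-2)·1.000) / (-8) = -1.988
  γ = (0 - (2)·-0.634 - (-2.8)·-1.988) / (6.8) = -0.632
Iteration 2:
  α = (-5 - (2.2)·-1.988 - (-2)·-0.632) / (8.2) = -0.231
  β = (12 - (3)·-0.231 - (-2)·-0.632) / (-8) = -1.429
  γ = (0 - (2)·-0.231 - (-2.8)·-1.429) / (6.8) = -0.520

(-0.231, -1.429, -0.520)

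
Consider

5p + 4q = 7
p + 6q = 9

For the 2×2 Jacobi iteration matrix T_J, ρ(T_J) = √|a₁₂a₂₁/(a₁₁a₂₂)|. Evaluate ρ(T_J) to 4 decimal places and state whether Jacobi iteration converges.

0.3651

a₁₂a₂₁/(a₁₁a₂₂) = (4)·(1) / ((5)·(6)) = 0.133333
ρ = √|0.133333| = √0.133333 = 0.3651
ρ < 1, so Jacobi converges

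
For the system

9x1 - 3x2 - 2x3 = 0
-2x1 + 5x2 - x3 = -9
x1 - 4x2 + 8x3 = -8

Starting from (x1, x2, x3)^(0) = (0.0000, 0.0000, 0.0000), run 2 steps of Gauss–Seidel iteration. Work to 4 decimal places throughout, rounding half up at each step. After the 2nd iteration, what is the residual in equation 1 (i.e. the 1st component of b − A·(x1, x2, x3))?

Iteration 1:
  x1 = (0 - (-3)·0.0000 - (-2)·0.0000) / (9) = 0.0000
  x2 = (-9 - (-2)·0.0000 - (-1)·0.0000) / (5) = -1.8000
  x3 = (-8 - (1)·0.0000 - (-4)·-1.8000) / (8) = -1.9000
Iteration 2:
  x1 = (0 - (-3)·-1.8000 - (-2)·-1.9000) / (9) = -1.0222
  x2 = (-9 - (-2)·-1.0222 - (-1)·-1.9000) / (5) = -2.5889
  x3 = (-8 - (1)·-1.0222 - (-4)·-2.5889) / (8) = -2.1667
Residual b − A·x = (-2.9003, -0.2666, 0.0002)

-2.9003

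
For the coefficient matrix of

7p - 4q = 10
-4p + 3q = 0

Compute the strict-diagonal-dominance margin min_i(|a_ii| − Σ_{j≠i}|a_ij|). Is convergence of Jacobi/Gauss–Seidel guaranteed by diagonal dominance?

row 1: |7| − (4) = 3
row 2: |3| − (4) = -1
minimum over rows = -1 → not strictly diagonally dominant

-1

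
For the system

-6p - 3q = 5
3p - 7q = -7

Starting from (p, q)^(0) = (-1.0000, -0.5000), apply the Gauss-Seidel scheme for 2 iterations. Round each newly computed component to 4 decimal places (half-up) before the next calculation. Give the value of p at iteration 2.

-1.2083

Iteration 1:
  p = (5 - (-3)·-0.5000) / (-6) = -0.5833
  q = (-7 - (3)·-0.5833) / (-7) = 0.7500
Iteration 2:
  p = (5 - (-3)·0.7500) / (-6) = -1.2083
  q = (-7 - (3)·-1.2083) / (-7) = 0.4822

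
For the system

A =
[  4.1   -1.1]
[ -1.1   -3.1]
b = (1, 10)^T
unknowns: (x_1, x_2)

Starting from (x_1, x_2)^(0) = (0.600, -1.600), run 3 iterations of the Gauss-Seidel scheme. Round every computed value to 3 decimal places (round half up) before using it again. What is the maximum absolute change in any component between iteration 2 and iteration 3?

0.040

Iteration 1:
  x_1 = (1 - (-1.1)·-1.600) / (4.1) = -0.185
  x_2 = (10 - (-1.1)·-0.185) / (-3.1) = -3.160
Iteration 2:
  x_1 = (1 - (-1.1)·-3.160) / (4.1) = -0.604
  x_2 = (10 - (-1.1)·-0.604) / (-3.1) = -3.011
Iteration 3:
  x_1 = (1 - (-1.1)·-3.011) / (4.1) = -0.564
  x_2 = (10 - (-1.1)·-0.564) / (-3.1) = -3.026
Change: (0.040, -0.015) → max |·| = 0.040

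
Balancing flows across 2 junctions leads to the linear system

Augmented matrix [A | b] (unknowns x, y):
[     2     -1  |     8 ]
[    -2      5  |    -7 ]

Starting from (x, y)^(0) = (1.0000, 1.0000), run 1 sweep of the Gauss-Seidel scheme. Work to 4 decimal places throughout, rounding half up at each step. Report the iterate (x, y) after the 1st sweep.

(4.5000, 0.4000)

Iteration 1:
  x = (8 - (-1)·1.0000) / (2) = 4.5000
  y = (-7 - (-2)·4.5000) / (5) = 0.4000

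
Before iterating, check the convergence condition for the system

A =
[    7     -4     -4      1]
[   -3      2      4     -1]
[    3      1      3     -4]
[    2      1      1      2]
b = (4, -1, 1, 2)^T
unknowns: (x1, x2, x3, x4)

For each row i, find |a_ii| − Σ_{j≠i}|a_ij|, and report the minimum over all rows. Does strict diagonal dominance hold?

-6

row 1: |7| − (4+4+1) = -2
row 2: |2| − (3+4+1) = -6
row 3: |3| − (3+1+4) = -5
row 4: |2| − (2+1+1) = -2
minimum over rows = -6 → not strictly diagonally dominant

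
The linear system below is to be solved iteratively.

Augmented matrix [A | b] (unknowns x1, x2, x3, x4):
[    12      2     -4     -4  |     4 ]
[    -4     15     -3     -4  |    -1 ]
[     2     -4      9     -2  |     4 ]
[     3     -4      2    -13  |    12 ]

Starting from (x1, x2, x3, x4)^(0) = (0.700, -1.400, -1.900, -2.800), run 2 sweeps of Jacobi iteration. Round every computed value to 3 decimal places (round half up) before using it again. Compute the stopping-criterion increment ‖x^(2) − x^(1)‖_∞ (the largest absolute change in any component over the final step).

1.037

Iteration 1:
  x1 = (4 - (2)·-1.400 - (-4)·-1.900 - (-4)·-2.800) / (12) = -1.000
  x2 = (-1 - (-4)·0.700 - (-3)·-1.900 - (-4)·-2.800) / (15) = -1.007
  x3 = (4 - (2)·0.700 - (-4)·-1.400 - (-2)·-2.800) / (9) = -0.956
  x4 = (12 - (3)·0.700 - (-4)·-1.400 - (2)·-1.900) / (-13) = -0.623
Iteration 2:
  x1 = (4 - (2)·-1.007 - (-4)·-0.956 - (-4)·-0.623) / (12) = -0.025
  x2 = (-1 - (-4)·-1.000 - (-3)·-0.956 - (-4)·-0.623) / (15) = -0.691
  x3 = (4 - (2)·-1.000 - (-4)·-1.007 - (-2)·-0.623) / (9) = 0.081
  x4 = (12 - (3)·-1.000 - (-4)·-1.007 - (2)·-0.956) / (-13) = -0.991
Change: (0.975, 0.316, 1.037, -0.368) → max |·| = 1.037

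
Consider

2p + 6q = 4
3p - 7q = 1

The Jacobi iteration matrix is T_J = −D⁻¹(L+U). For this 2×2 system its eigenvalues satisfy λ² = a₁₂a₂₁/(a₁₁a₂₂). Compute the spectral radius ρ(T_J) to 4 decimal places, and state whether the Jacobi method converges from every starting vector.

a₁₂a₂₁/(a₁₁a₂₂) = (6)·(3) / ((2)·(-7)) = -1.285714
ρ = √|-1.285714| = √1.285714 = 1.1339
ρ > 1, so Jacobi diverges

1.1339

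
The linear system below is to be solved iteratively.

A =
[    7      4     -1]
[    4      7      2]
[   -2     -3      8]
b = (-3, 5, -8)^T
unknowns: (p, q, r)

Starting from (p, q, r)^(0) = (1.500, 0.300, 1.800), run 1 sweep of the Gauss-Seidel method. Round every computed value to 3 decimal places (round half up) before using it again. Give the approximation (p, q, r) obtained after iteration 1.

(-0.343, 0.396, -0.937)

Iteration 1:
  p = (-3 - (4)·0.300 - (-1)·1.800) / (7) = -0.343
  q = (5 - (4)·-0.343 - (2)·1.800) / (7) = 0.396
  r = (-8 - (-2)·-0.343 - (-3)·0.396) / (8) = -0.937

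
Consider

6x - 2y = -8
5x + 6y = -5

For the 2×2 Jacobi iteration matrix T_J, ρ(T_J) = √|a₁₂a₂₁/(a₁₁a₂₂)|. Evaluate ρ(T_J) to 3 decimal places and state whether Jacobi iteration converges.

0.527

a₁₂a₂₁/(a₁₁a₂₂) = (-2)·(5) / ((6)·(6)) = -0.277778
ρ = √|-0.277778| = √0.277778 = 0.527
ρ < 1, so Jacobi converges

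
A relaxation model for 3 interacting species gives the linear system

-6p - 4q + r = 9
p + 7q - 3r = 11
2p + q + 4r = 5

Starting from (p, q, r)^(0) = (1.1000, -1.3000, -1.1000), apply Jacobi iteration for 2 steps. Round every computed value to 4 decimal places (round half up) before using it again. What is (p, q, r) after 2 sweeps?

Iteration 1:
  p = (9 - (-4)·-1.3000 - (1)·-1.1000) / (-6) = -0.8167
  q = (11 - (1)·1.1000 - (-3)·-1.1000) / (7) = 0.9429
  r = (5 - (2)·1.1000 - (1)·-1.3000) / (4) = 1.0250
Iteration 2:
  p = (9 - (-4)·0.9429 - (1)·1.0250) / (-6) = -1.9578
  q = (11 - (1)·-0.8167 - (-3)·1.0250) / (7) = 2.1274
  r = (5 - (2)·-0.8167 - (1)·0.9429) / (4) = 1.4226

(-1.9578, 2.1274, 1.4226)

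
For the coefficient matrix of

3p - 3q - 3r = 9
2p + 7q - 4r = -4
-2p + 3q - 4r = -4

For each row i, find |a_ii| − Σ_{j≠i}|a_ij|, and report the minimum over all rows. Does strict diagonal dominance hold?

-3

row 1: |3| − (3+3) = -3
row 2: |7| − (2+4) = 1
row 3: |-4| − (2+3) = -1
minimum over rows = -3 → not strictly diagonally dominant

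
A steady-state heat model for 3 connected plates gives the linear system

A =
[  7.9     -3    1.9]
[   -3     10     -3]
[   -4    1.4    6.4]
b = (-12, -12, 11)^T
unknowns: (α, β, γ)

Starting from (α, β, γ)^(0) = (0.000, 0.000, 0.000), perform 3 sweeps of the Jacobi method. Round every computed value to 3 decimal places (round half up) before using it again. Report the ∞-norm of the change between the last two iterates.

0.556

Iteration 1:
  α = (-12 - (-3)·0.000 - (1.9)·0.000) / (7.9) = -1.519
  β = (-12 - (-3)·0.000 - (-3)·0.000) / (10) = -1.200
  γ = (11 - (-4)·0.000 - (1.4)·0.000) / (6.4) = 1.719
Iteration 2:
  α = (-12 - (-3)·-1.200 - (1.9)·1.719) / (7.9) = -2.388
  β = (-12 - (-3)·-1.519 - (-3)·1.719) / (10) = -1.140
  γ = (11 - (-4)·-1.519 - (1.4)·-1.200) / (6.4) = 1.032
Iteration 3:
  α = (-12 - (-3)·-1.140 - (1.9)·1.032) / (7.9) = -2.200
  β = (-12 - (-3)·-2.388 - (-3)·1.032) / (10) = -1.607
  γ = (11 - (-4)·-2.388 - (1.4)·-1.140) / (6.4) = 0.476
Change: (0.188, -0.467, -0.556) → max |·| = 0.556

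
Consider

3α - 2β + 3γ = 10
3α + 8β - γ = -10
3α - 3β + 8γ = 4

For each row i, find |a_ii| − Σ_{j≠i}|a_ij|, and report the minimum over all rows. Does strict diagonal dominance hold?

row 1: |3| − (2+3) = -2
row 2: |8| − (3+1) = 4
row 3: |8| − (3+3) = 2
minimum over rows = -2 → not strictly diagonally dominant

-2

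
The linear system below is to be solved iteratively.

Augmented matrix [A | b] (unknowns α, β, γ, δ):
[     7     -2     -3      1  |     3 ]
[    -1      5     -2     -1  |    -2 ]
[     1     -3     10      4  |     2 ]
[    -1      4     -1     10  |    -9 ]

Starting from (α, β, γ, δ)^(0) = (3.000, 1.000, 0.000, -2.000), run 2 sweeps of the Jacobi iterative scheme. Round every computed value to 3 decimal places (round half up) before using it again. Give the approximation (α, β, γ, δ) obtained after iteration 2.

Iteration 1:
  α = (3 - (-2)·1.000 - (-3)·0.000 - (1)·-2.000) / (7) = 1.000
  β = (-2 - (-1)·3.000 - (-2)·0.000 - (-1)·-2.000) / (5) = -0.200
  γ = (2 - (1)·3.000 - (-3)·1.000 - (4)·-2.000) / (10) = 1.000
  δ = (-9 - (-1)·3.000 - (4)·1.000 - (-1)·0.000) / (10) = -1.000
Iteration 2:
  α = (3 - (-2)·-0.200 - (-3)·1.000 - (1)·-1.000) / (7) = 0.943
  β = (-2 - (-1)·1.000 - (-2)·1.000 - (-1)·-1.000) / (5) = 0.000
  γ = (2 - (1)·1.000 - (-3)·-0.200 - (4)·-1.000) / (10) = 0.440
  δ = (-9 - (-1)·1.000 - (4)·-0.200 - (-1)·1.000) / (10) = -0.620

(0.943, 0.000, 0.440, -0.620)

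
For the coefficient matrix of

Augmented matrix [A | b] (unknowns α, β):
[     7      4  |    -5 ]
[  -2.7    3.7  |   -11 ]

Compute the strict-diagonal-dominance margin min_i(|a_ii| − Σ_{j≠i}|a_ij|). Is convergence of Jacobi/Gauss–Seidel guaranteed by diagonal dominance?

row 1: |7| − (4) = 3
row 2: |3.7| − (2.7) = 1
minimum over rows = 1 → strictly diagonally dominant (convergence guaranteed)

1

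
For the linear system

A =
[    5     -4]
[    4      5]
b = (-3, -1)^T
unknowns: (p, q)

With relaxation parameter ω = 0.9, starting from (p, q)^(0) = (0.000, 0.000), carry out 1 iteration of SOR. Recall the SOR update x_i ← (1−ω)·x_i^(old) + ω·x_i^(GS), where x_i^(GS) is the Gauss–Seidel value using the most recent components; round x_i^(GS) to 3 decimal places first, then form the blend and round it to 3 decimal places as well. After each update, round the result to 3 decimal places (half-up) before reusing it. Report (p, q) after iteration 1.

Iteration 1:
  p: GS value = (-3 - (-4)·0.000) / (5) = -0.600;  p ← (1−ω)·0.000 + ω·-0.600 = -0.540
  q: GS value = (-1 - (4)·-0.540) / (5) = 0.232;  q ← (1−ω)·0.000 + ω·0.232 = 0.209

(-0.540, 0.209)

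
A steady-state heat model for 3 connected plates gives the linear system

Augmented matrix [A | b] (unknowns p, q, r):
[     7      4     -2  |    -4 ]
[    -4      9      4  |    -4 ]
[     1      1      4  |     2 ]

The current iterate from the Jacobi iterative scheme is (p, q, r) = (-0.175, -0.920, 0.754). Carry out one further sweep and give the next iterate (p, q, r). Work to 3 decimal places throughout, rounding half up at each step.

(0.170, -0.857, 0.774)

One sweep:
  p = (-4 - (4)·-0.920 - (-2)·0.754) / (7) = 0.170
  q = (-4 - (-4)·-0.175 - (4)·0.754) / (9) = -0.857
  r = (2 - (1)·-0.175 - (1)·-0.920) / (4) = 0.774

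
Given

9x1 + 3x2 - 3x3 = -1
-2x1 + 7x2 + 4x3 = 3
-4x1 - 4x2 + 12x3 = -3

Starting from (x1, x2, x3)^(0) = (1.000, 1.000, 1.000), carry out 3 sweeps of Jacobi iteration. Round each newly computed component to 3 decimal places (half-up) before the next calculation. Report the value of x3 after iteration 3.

Iteration 1:
  x1 = (-1 - (3)·1.000 - (-3)·1.000) / (9) = -0.111
  x2 = (3 - (-2)·1.000 - (4)·1.000) / (7) = 0.143
  x3 = (-3 - (-4)·1.000 - (-4)·1.000) / (12) = 0.417
Iteration 2:
  x1 = (-1 - (3)·0.143 - (-3)·0.417) / (9) = -0.020
  x2 = (3 - (-2)·-0.111 - (4)·0.417) / (7) = 0.159
  x3 = (-3 - (-4)·-0.111 - (-4)·0.143) / (12) = -0.239
Iteration 3:
  x1 = (-1 - (3)·0.159 - (-3)·-0.239) / (9) = -0.244
  x2 = (3 - (-2)·-0.020 - (4)·-0.239) / (7) = 0.559
  x3 = (-3 - (-4)·-0.020 - (-4)·0.159) / (12) = -0.204

-0.204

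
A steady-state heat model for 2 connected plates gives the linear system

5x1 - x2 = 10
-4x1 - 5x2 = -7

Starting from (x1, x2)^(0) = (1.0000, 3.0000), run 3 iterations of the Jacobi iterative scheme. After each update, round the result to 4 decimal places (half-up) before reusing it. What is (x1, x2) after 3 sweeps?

(1.8640, -0.2960)

Iteration 1:
  x1 = (10 - (-1)·3.0000) / (5) = 2.6000
  x2 = (-7 - (-4)·1.0000) / (-5) = 0.6000
Iteration 2:
  x1 = (10 - (-1)·0.6000) / (5) = 2.1200
  x2 = (-7 - (-4)·2.6000) / (-5) = -0.6800
Iteration 3:
  x1 = (10 - (-1)·-0.6800) / (5) = 1.8640
  x2 = (-7 - (-4)·2.1200) / (-5) = -0.2960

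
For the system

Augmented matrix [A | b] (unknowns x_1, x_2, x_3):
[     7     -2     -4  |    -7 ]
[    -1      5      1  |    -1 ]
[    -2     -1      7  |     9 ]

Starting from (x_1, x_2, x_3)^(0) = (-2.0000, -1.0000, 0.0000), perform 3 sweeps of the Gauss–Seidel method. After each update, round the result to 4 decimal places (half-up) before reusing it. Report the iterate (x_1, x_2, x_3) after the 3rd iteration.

(-0.5537, -0.5169, 1.0537)

Iteration 1:
  x_1 = (-7 - (-2)·-1.0000 - (-4)·0.0000) / (7) = -1.2857
  x_2 = (-1 - (-1)·-1.2857 - (1)·0.0000) / (5) = -0.4571
  x_3 = (9 - (-2)·-1.2857 - (-1)·-0.4571) / (7) = 0.8531
Iteration 2:
  x_1 = (-7 - (-2)·-0.4571 - (-4)·0.8531) / (7) = -0.6431
  x_2 = (-1 - (-1)·-0.6431 - (1)·0.8531) / (5) = -0.4992
  x_3 = (9 - (-2)·-0.6431 - (-1)·-0.4992) / (7) = 1.0307
Iteration 3:
  x_1 = (-7 - (-2)·-0.4992 - (-4)·1.0307) / (7) = -0.5537
  x_2 = (-1 - (-1)·-0.5537 - (1)·1.0307) / (5) = -0.5169
  x_3 = (9 - (-2)·-0.5537 - (-1)·-0.5169) / (7) = 1.0537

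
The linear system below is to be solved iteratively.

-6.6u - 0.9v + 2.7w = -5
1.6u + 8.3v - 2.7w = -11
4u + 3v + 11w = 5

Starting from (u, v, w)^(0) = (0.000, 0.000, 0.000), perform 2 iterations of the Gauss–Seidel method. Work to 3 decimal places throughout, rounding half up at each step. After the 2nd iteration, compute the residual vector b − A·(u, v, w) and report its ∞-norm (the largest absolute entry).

Iteration 1:
  u = (-5 - (-0.9)·0.000 - (2.7)·0.000) / (-6.6) = 0.758
  v = (-11 - (1.6)·0.758 - (-2.7)·0.000) / (8.3) = -1.471
  w = (5 - (4)·0.758 - (3)·-1.471) / (11) = 0.580
Iteration 2:
  u = (-5 - (-0.9)·-1.471 - (2.7)·0.580) / (-6.6) = 1.195
  v = (-11 - (1.6)·1.195 - (-2.7)·0.580) / (8.3) = -1.367
  w = (5 - (4)·1.195 - (3)·-1.367) / (11) = 0.393
Residual b − A·x = (0.596, -0.505, -0.002); ∞-norm = 0.596

0.596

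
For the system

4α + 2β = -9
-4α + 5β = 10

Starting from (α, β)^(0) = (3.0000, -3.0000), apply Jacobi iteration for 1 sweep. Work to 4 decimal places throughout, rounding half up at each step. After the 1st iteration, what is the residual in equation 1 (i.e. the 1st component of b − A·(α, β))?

Iteration 1:
  α = (-9 - (2)·-3.0000) / (4) = -0.7500
  β = (10 - (-4)·3.0000) / (5) = 4.4000
Residual b − A·x = (-14.8000, -15.0000)

-14.8000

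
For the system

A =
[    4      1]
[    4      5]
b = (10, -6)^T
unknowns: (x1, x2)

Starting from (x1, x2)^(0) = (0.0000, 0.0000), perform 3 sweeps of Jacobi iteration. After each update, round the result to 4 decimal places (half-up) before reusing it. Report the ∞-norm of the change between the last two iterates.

0.5000

Iteration 1:
  x1 = (10 - (1)·0.0000) / (4) = 2.5000
  x2 = (-6 - (4)·0.0000) / (5) = -1.2000
Iteration 2:
  x1 = (10 - (1)·-1.2000) / (4) = 2.8000
  x2 = (-6 - (4)·2.5000) / (5) = -3.2000
Iteration 3:
  x1 = (10 - (1)·-3.2000) / (4) = 3.3000
  x2 = (-6 - (4)·2.8000) / (5) = -3.4400
Change: (0.5000, -0.2400) → max |·| = 0.5000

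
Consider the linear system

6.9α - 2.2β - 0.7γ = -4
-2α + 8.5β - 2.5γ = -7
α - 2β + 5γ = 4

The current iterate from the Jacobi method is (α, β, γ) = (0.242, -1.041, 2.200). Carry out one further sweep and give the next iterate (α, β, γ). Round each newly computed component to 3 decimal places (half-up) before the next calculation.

(-0.688, -0.120, 0.335)

One sweep:
  α = (-4 - (-2.2)·-1.041 - (-0.7)·2.200) / (6.9) = -0.688
  β = (-7 - (-2)·0.242 - (-2.5)·2.200) / (8.5) = -0.120
  γ = (4 - (1)·0.242 - (-2)·-1.041) / (5) = 0.335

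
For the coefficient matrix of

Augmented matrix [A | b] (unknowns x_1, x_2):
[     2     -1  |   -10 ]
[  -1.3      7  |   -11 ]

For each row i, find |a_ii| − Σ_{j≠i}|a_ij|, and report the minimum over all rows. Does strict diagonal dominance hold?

row 1: |2| − (1) = 1
row 2: |7| − (1.3) = 5.7
minimum over rows = 1 → strictly diagonally dominant (convergence guaranteed)

1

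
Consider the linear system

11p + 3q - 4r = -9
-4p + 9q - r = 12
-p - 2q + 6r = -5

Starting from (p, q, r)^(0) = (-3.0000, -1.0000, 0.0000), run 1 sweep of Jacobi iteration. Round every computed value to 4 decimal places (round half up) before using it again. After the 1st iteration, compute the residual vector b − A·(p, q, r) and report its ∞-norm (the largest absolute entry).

9.6663

Iteration 1:
  p = (-9 - (3)·-1.0000 - (-4)·0.0000) / (11) = -0.5455
  q = (12 - (-4)·-3.0000 - (-1)·0.0000) / (9) = 0.0000
  r = (-5 - (-1)·-3.0000 - (-2)·-1.0000) / (6) = -1.6667
Residual b − A·x = (-9.6663, 8.1513, 4.4547); ∞-norm = 9.6663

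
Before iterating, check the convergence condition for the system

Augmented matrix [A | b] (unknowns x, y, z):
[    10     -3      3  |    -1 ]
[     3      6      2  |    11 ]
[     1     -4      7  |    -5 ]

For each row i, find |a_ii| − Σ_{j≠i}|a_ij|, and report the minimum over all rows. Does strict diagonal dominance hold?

1

row 1: |10| − (3+3) = 4
row 2: |6| − (3+2) = 1
row 3: |7| − (1+4) = 2
minimum over rows = 1 → strictly diagonally dominant (convergence guaranteed)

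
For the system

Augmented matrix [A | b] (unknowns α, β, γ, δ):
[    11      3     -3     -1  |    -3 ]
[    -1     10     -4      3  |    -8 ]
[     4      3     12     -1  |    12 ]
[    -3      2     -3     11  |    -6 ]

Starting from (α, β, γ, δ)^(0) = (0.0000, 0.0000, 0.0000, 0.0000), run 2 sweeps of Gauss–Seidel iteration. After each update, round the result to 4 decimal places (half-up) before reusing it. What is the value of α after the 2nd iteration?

Iteration 1:
  α = (-3 - (3)·0.0000 - (-3)·0.0000 - (-1)·0.0000) / (11) = -0.2727
  β = (-8 - (-1)·-0.2727 - (-4)·0.0000 - (3)·0.0000) / (10) = -0.8273
  γ = (12 - (4)·-0.2727 - (3)·-0.8273 - (-1)·0.0000) / (12) = 1.2977
  δ = (-6 - (-3)·-0.2727 - (2)·-0.8273 - (-3)·1.2977) / (11) = -0.1155
Iteration 2:
  α = (-3 - (3)·-0.8273 - (-3)·1.2977 - (-1)·-0.1155) / (11) = 0.2963
  β = (-8 - (-1)·0.2963 - (-4)·1.2977 - (3)·-0.1155) / (10) = -0.2166
  γ = (12 - (4)·0.2963 - (3)·-0.2166 - (-1)·-0.1155) / (12) = 0.9458
  δ = (-6 - (-3)·0.2963 - (2)·-0.2166 - (-3)·0.9458) / (11) = -0.1673

0.2963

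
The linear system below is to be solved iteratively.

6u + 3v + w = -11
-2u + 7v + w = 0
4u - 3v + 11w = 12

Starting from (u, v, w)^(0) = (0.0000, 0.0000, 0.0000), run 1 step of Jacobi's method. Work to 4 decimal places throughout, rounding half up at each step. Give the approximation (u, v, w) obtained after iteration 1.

Iteration 1:
  u = (-11 - (3)·0.0000 - (1)·0.0000) / (6) = -1.8333
  v = (0 - (-2)·0.0000 - (1)·0.0000) / (7) = 0.0000
  w = (12 - (4)·0.0000 - (-3)·0.0000) / (11) = 1.0909

(-1.8333, 0.0000, 1.0909)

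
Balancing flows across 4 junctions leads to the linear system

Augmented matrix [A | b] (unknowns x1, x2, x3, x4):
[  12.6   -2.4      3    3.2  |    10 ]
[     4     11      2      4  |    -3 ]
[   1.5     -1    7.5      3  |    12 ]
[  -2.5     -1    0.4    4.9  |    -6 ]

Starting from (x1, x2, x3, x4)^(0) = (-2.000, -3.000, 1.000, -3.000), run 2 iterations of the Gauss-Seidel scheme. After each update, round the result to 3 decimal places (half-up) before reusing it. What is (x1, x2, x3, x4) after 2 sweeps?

Iteration 1:
  x1 = (10 - (-2.4)·-3.000 - (3)·1.000 - (3.2)·-3.000) / (12.6) = 0.746
  x2 = (-3 - (4)·0.746 - (2)·1.000 - (4)·-3.000) / (11) = 0.365
  x3 = (12 - (1.5)·0.746 - (-1)·0.365 - (3)·-3.000) / (7.5) = 2.699
  x4 = (-6 - (-2.5)·0.746 - (-1)·0.365 - (0.4)·2.699) / (4.9) = -0.990
Iteration 2:
  x1 = (10 - (-2.4)·0.365 - (3)·2.699 - (3.2)·-0.990) / (12.6) = 0.472
  x2 = (-3 - (4)·0.472 - (2)·2.699 - (4)·-0.990) / (11) = -0.575
  x3 = (12 - (1.5)·0.472 - (-1)·-0.575 - (3)·-0.990) / (7.5) = 1.825
  x4 = (-6 - (-2.5)·0.472 - (-1)·-0.575 - (0.4)·1.825) / (4.9) = -1.250

(0.472, -0.575, 1.825, -1.250)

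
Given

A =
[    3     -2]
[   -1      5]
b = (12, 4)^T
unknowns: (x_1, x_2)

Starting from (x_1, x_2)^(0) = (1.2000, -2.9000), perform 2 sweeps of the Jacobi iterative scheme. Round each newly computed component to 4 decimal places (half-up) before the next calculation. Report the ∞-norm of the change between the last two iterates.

Iteration 1:
  x_1 = (12 - (-2)·-2.9000) / (3) = 2.0667
  x_2 = (4 - (-1)·1.2000) / (5) = 1.0400
Iteration 2:
  x_1 = (12 - (-2)·1.0400) / (3) = 4.6933
  x_2 = (4 - (-1)·2.0667) / (5) = 1.2133
Change: (2.6266, 0.1733) → max |·| = 2.6266

2.6266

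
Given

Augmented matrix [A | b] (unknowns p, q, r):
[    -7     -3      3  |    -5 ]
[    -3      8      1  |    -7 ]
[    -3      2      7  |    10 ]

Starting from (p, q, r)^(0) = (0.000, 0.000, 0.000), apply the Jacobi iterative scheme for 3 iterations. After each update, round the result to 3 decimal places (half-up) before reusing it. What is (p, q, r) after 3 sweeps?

(1.902, -0.485, 2.383)

Iteration 1:
  p = (-5 - (-3)·0.000 - (3)·0.000) / (-7) = 0.714
  q = (-7 - (-3)·0.000 - (1)·0.000) / (8) = -0.875
  r = (10 - (-3)·0.000 - (2)·0.000) / (7) = 1.429
Iteration 2:
  p = (-5 - (-3)·-0.875 - (3)·1.429) / (-7) = 1.702
  q = (-7 - (-3)·0.714 - (1)·1.429) / (8) = -0.786
  r = (10 - (-3)·0.714 - (2)·-0.875) / (7) = 1.985
Iteration 3:
  p = (-5 - (-3)·-0.786 - (3)·1.985) / (-7) = 1.902
  q = (-7 - (-3)·1.702 - (1)·1.985) / (8) = -0.485
  r = (10 - (-3)·1.702 - (2)·-0.786) / (7) = 2.383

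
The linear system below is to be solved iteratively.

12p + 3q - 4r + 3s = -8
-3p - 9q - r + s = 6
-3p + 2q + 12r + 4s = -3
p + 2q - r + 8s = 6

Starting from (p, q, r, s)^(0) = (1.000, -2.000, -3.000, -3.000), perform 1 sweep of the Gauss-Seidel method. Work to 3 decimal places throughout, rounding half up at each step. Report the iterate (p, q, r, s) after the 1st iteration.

Iteration 1:
  p = (-8 - (3)·-2.000 - (-4)·-3.000 - (3)·-3.000) / (12) = -0.417
  q = (6 - (-3)·-0.417 - (-1)·-3.000 - (1)·-3.000) / (-9) = -0.528
  r = (-3 - (-3)·-0.417 - (2)·-0.528 - (4)·-3.000) / (12) = 0.734
  s = (6 - (1)·-0.417 - (2)·-0.528 - (-1)·0.734) / (8) = 1.026

(-0.417, -0.528, 0.734, 1.026)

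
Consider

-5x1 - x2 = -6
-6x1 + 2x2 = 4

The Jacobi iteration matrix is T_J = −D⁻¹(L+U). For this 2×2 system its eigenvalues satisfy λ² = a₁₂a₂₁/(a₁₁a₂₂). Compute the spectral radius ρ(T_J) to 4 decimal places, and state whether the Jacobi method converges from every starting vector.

a₁₂a₂₁/(a₁₁a₂₂) = (-1)·(-6) / ((-5)·(2)) = -0.600000
ρ = √|-0.600000| = √0.600000 = 0.7746
ρ < 1, so Jacobi converges

0.7746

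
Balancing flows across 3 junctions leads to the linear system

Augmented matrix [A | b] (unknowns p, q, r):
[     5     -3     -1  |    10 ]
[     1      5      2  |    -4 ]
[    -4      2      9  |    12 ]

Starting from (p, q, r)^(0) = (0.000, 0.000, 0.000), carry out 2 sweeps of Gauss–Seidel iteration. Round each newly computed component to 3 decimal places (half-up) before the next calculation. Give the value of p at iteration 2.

Iteration 1:
  p = (10 - (-3)·0.000 - (-1)·0.000) / (5) = 2.000
  q = (-4 - (1)·2.000 - (2)·0.000) / (5) = -1.200
  r = (12 - (-4)·2.000 - (2)·-1.200) / (9) = 2.489
Iteration 2:
  p = (10 - (-3)·-1.200 - (-1)·2.489) / (5) = 1.778
  q = (-4 - (1)·1.778 - (2)·2.489) / (5) = -2.151
  r = (12 - (-4)·1.778 - (2)·-2.151) / (9) = 2.602

1.778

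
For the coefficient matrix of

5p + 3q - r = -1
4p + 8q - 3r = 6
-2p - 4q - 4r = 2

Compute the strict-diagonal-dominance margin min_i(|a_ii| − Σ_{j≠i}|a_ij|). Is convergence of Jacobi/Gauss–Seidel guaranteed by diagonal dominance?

-2

row 1: |5| − (3+1) = 1
row 2: |8| − (4+3) = 1
row 3: |-4| − (2+4) = -2
minimum over rows = -2 → not strictly diagonally dominant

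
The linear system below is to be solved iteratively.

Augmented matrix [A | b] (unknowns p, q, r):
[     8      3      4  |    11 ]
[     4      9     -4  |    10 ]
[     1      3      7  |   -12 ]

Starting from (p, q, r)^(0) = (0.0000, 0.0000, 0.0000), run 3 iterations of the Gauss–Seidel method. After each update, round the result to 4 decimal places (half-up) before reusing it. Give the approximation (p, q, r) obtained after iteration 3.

Iteration 1:
  p = (11 - (3)·0.0000 - (4)·0.0000) / (8) = 1.3750
  q = (10 - (4)·1.3750 - (-4)·0.0000) / (9) = 0.5000
  r = (-12 - (1)·1.3750 - (3)·0.5000) / (7) = -2.1250
Iteration 2:
  p = (11 - (3)·0.5000 - (4)·-2.1250) / (8) = 2.2500
  q = (10 - (4)·2.2500 - (-4)·-2.1250) / (9) = -0.8333
  r = (-12 - (1)·2.2500 - (3)·-0.8333) / (7) = -1.6786
Iteration 3:
  p = (11 - (3)·-0.8333 - (4)·-1.6786) / (8) = 2.5268
  q = (10 - (4)·2.5268 - (-4)·-1.6786) / (9) = -0.7580
  r = (-12 - (1)·2.5268 - (3)·-0.7580) / (7) = -1.7504

(2.5268, -0.7580, -1.7504)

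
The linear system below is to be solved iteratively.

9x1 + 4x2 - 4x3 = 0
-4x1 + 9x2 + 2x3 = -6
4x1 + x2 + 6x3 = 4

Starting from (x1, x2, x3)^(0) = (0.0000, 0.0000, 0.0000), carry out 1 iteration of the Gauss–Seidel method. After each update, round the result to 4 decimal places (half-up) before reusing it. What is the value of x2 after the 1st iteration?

-0.6667

Iteration 1:
  x1 = (0 - (4)·0.0000 - (-4)·0.0000) / (9) = 0.0000
  x2 = (-6 - (-4)·0.0000 - (2)·0.0000) / (9) = -0.6667
  x3 = (4 - (4)·0.0000 - (1)·-0.6667) / (6) = 0.7778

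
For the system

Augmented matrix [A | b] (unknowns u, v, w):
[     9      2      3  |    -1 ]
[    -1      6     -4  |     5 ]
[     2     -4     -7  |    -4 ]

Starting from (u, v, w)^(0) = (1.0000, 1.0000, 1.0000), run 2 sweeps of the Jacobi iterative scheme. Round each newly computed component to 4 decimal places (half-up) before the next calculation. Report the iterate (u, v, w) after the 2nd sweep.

Iteration 1:
  u = (-1 - (2)·1.0000 - (3)·1.0000) / (9) = -0.6667
  v = (5 - (-1)·1.0000 - (-4)·1.0000) / (6) = 1.6667
  w = (-4 - (2)·1.0000 - (-4)·1.0000) / (-7) = 0.2857
Iteration 2:
  u = (-1 - (2)·1.6667 - (3)·0.2857) / (9) = -0.5767
  v = (5 - (-1)·-0.6667 - (-4)·0.2857) / (6) = 0.9127
  w = (-4 - (2)·-0.6667 - (-4)·1.6667) / (-7) = -0.5715

(-0.5767, 0.9127, -0.5715)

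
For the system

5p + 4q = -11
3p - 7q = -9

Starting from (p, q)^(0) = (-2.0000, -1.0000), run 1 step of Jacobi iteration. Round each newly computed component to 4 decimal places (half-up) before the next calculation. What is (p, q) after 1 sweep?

(-1.4000, 0.4286)

Iteration 1:
  p = (-11 - (4)·-1.0000) / (5) = -1.4000
  q = (-9 - (3)·-2.0000) / (-7) = 0.4286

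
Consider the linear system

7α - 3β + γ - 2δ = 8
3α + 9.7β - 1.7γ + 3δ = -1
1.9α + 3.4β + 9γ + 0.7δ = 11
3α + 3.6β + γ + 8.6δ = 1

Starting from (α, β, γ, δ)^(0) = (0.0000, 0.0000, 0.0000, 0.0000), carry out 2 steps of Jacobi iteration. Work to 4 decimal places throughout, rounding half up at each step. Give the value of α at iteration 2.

0.9573

Iteration 1:
  α = (8 - (-3)·0.0000 - (1)·0.0000 - (-2)·0.0000) / (7) = 1.1429
  β = (-1 - (3)·0.0000 - (-1.7)·0.0000 - (3)·0.0000) / (9.7) = -0.1031
  γ = (11 - (1.9)·0.0000 - (3.4)·0.0000 - (0.7)·0.0000) / (9) = 1.2222
  δ = (1 - (3)·0.0000 - (3.6)·0.0000 - (1)·0.0000) / (8.6) = 0.1163
Iteration 2:
  α = (8 - (-3)·-0.1031 - (1)·1.2222 - (-2)·0.1163) / (7) = 0.9573
  β = (-1 - (3)·1.1429 - (-1.7)·1.2222 - (3)·0.1163) / (9.7) = -0.2783
  γ = (11 - (1.9)·1.1429 - (3.4)·-0.1031 - (0.7)·0.1163) / (9) = 1.0108
  δ = (1 - (3)·1.1429 - (3.6)·-0.1031 - (1)·1.2222) / (8.6) = -0.3814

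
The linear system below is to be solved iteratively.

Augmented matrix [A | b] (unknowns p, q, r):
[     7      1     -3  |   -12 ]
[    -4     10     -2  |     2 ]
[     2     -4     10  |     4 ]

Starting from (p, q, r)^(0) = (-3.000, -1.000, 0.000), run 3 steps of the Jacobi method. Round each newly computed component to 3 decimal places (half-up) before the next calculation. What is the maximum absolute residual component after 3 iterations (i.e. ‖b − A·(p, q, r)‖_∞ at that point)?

Iteration 1:
  p = (-12 - (1)·-1.000 - (-3)·0.000) / (7) = -1.571
  q = (2 - (-4)·-3.000 - (-2)·0.000) / (10) = -1.000
  r = (4 - (2)·-3.000 - (-4)·-1.000) / (10) = 0.600
Iteration 2:
  p = (-12 - (1)·-1.000 - (-3)·0.600) / (7) = -1.314
  q = (2 - (-4)·-1.571 - (-2)·0.600) / (10) = -0.308
  r = (4 - (2)·-1.571 - (-4)·-1.000) / (10) = 0.314
Iteration 3:
  p = (-12 - (1)·-0.308 - (-3)·0.314) / (7) = -1.536
  q = (2 - (-4)·-1.314 - (-2)·0.314) / (10) = -0.263
  r = (4 - (2)·-1.314 - (-4)·-0.308) / (10) = 0.540
Residual b − A·x = (0.635, -0.434, 0.620); ∞-norm = 0.635

0.635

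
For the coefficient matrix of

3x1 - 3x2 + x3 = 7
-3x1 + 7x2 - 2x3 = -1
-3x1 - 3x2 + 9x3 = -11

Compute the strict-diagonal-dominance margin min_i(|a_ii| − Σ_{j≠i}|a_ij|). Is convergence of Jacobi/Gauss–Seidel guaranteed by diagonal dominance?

-1

row 1: |3| − (3+1) = -1
row 2: |7| − (3+2) = 2
row 3: |9| − (3+3) = 3
minimum over rows = -1 → not strictly diagonally dominant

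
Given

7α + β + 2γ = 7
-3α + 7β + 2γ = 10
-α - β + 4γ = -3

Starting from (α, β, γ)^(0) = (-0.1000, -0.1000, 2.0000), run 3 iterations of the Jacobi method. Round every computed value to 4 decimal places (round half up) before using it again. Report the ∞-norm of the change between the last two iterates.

0.4255

Iteration 1:
  α = (7 - (1)·-0.1000 - (2)·2.0000) / (7) = 0.4429
  β = (10 - (-3)·-0.1000 - (2)·2.0000) / (7) = 0.8143
  γ = (-3 - (-1)·-0.1000 - (-1)·-0.1000) / (4) = -0.8000
Iteration 2:
  α = (7 - (1)·0.8143 - (2)·-0.8000) / (7) = 1.1122
  β = (10 - (-3)·0.4429 - (2)·-0.8000) / (7) = 1.8470
  γ = (-3 - (-1)·0.4429 - (-1)·0.8143) / (4) = -0.4357
Iteration 3:
  α = (7 - (1)·1.8470 - (2)·-0.4357) / (7) = 0.8606
  β = (10 - (-3)·1.1122 - (2)·-0.4357) / (7) = 2.0297
  γ = (-3 - (-1)·1.1122 - (-1)·1.8470) / (4) = -0.0102
Change: (-0.2516, 0.1827, 0.4255) → max |·| = 0.4255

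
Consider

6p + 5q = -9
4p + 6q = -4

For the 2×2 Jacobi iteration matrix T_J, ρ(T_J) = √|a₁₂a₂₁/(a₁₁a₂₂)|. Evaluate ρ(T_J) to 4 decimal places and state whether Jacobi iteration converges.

0.7454

a₁₂a₂₁/(a₁₁a₂₂) = (5)·(4) / ((6)·(6)) = 0.555556
ρ = √|0.555556| = √0.555556 = 0.7454
ρ < 1, so Jacobi converges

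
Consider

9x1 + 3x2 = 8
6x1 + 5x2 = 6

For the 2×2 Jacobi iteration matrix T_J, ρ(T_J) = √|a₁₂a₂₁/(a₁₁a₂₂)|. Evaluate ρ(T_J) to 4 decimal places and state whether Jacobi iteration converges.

a₁₂a₂₁/(a₁₁a₂₂) = (3)·(6) / ((9)·(5)) = 0.400000
ρ = √|0.400000| = √0.400000 = 0.6325
ρ < 1, so Jacobi converges

0.6325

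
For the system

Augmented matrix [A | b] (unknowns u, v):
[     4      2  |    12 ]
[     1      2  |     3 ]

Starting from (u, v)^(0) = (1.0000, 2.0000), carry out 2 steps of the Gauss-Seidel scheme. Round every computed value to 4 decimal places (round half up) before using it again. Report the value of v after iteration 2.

0.1250

Iteration 1:
  u = (12 - (2)·2.0000) / (4) = 2.0000
  v = (3 - (1)·2.0000) / (2) = 0.5000
Iteration 2:
  u = (12 - (2)·0.5000) / (4) = 2.7500
  v = (3 - (1)·2.7500) / (2) = 0.1250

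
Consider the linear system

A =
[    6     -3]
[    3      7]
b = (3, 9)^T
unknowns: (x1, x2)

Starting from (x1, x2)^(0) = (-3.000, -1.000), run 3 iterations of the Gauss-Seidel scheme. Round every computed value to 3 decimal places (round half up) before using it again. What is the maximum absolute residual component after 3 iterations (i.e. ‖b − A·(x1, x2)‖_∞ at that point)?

Iteration 1:
  x1 = (3 - (-3)·-1.000) / (6) = 0.000
  x2 = (9 - (3)·0.000) / (7) = 1.286
Iteration 2:
  x1 = (3 - (-3)·1.286) / (6) = 1.143
  x2 = (9 - (3)·1.143) / (7) = 0.796
Iteration 3:
  x1 = (3 - (-3)·0.796) / (6) = 0.898
  x2 = (9 - (3)·0.898) / (7) = 0.901
Residual b − A·x = (0.315, -0.001); ∞-norm = 0.315

0.315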